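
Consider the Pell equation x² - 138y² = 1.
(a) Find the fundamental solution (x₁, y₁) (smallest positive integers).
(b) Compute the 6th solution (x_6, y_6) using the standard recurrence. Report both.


Step 1: Find the fundamental solution (x₁, y₁) of x² - 138y² = 1.
  Expand √138 as a continued fraction. a₀ = ⌊√138⌋ = 11; iterate m_{k+1} = d_k·a_k − m_k, d_{k+1} = (138 − m_{k+1}²)/d_k, a_{k+1} = ⌊(a₀ + m_{k+1})/d_{k+1}⌋ (starting m₀ = 0, d₀ = 1), with convergents p_k = a_k·p_{k-1} + p_{k-2}, q_k = a_k·q_{k-1} + q_{k-2} (p₋₁ = 1, q₋₁ = 0):
  k = 0: a₀ = 11; p₀/q₀ = 11/1; p₀² − 138·q₀² = 121 − 138 = -17.
  k = 1: m = 11, d = 17, a = ⌊(11 + 11)/17⌋ = 1; p/q = (1·11 + 1)/(1·1 + 0) = 12/1; p² − 138·q² = 144 − 138 = 6.
  k = 2: m = 6, d = 6, a = ⌊(11 + 6)/6⌋ = 2; p/q = (2·12 + 11)/(2·1 + 1) = 35/3; p² − 138·q² = 1225 − 1242 = -17.
  k = 3: m = 6, d = 17, a = ⌊(11 + 6)/17⌋ = 1; p/q = (1·35 + 12)/(1·3 + 1) = 47/4; p² − 138·q² = 2209 − 2208 = 1.
  The first convergent with p² − 138·q² = 1 gives the fundamental solution (x₁, y₁) = (47, 4).
Step 2: Apply the recurrence (x_{n+1}, y_{n+1}) = (x₁x_n + 138y₁y_n, x₁y_n + y₁x_n) repeatedly.
  From (x_1, y_1) = (47, 4): x_2 = 47·47 + 138·4·4 = 4417; y_2 = 47·4 + 4·47 = 376.
  From (x_2, y_2) = (4417, 376): x_3 = 47·4417 + 138·4·376 = 415151; y_3 = 47·376 + 4·4417 = 35340.
  From (x_3, y_3) = (415151, 35340): x_4 = 47·415151 + 138·4·35340 = 39019777; y_4 = 47·35340 + 4·415151 = 3321584.
  From (x_4, y_4) = (39019777, 3321584): x_5 = 47·39019777 + 138·4·3321584 = 3667443887; y_5 = 47·3321584 + 4·39019777 = 312193556.
  From (x_5, y_5) = (3667443887, 312193556): x_6 = 47·3667443887 + 138·4·312193556 = 344700705601; y_6 = 47·312193556 + 4·3667443887 = 29342872680.
Step 3: Verify x_6² - 138·y_6² = 118818576441827272771201 - 118818576441827272771200 = 1 (should be 1). ✓

(x_1, y_1) = (47, 4); (x_6, y_6) = (344700705601, 29342872680).


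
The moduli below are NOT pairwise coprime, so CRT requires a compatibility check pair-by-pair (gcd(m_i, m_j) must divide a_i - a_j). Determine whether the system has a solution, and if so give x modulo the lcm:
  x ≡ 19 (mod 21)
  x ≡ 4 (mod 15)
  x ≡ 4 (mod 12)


Moduli 21, 15, 12 are not pairwise coprime, so CRT works modulo lcm(m_i) when all pairwise compatibility conditions hold.
Pairwise compatibility: gcd(m_i, m_j) must divide a_i - a_j for every pair.
Merge one congruence at a time:
  Start: x ≡ 19 (mod 21).
  Combine with x ≡ 4 (mod 15): gcd(21, 15) = 3; 4 - 19 = -15, which IS divisible by 3, so compatible.
    Write x = 19 + 21·t and substitute into x ≡ 4 (mod 15): 21·t ≡ 4 − 19 = -15 (mod 15).
    Divide the congruence (and modulus) by g = 3: 7·t ≡ -5 (mod 5).
    Reduce coefficients mod 5: 2·t ≡ 0 (mod 5).
    The inverse of 2 mod 5 is 3 (since 2·3 = 6 = 1·5 + 1), so t ≡ 3·0 = 0 ≡ 0 (mod 5).
    Then x = 19 + 21·0 = 19, valid modulo lcm(21, 15) = 105: x ≡ 19 (mod 105).
  Combine with x ≡ 4 (mod 12): gcd(105, 12) = 3; 4 - 19 = -15, which IS divisible by 3, so compatible.
    Write x = 19 + 105·t and substitute into x ≡ 4 (mod 12): 105·t ≡ 4 − 19 = -15 (mod 12).
    Divide the congruence (and modulus) by g = 3: 35·t ≡ -5 (mod 4).
    Reduce coefficients mod 4: 3·t ≡ 3 (mod 4).
    The inverse of 3 mod 4 is 3 (since 3·3 = 9 = 2·4 + 1), so t ≡ 3·3 = 9 ≡ 1 (mod 4).
    Then x = 19 + 105·1 = 124, valid modulo lcm(105, 12) = 420: x ≡ 124 (mod 420).
Verify: 124 mod 21 = 19, 124 mod 15 = 4, 124 mod 12 = 4.

x ≡ 124 (mod 420).


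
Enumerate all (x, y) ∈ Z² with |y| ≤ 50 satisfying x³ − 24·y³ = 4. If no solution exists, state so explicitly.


The equation is x³ - 24y³ = 4. For fixed y, x³ = 24·y³ + 4, so a solution requires the RHS to be a perfect cube.
Strategy: iterate y from -50 to 50, compute RHS = 24·y³ + 4, and check whether it is a (positive or negative) perfect cube.
Check small values of y:
  y = 0: RHS = 4 is not a perfect cube.
  y = 1: RHS = 28 is not a perfect cube.
  y = -1: RHS = -20 is not a perfect cube.
  y = 2: RHS = 196 is not a perfect cube.
  y = -2: RHS = -188 is not a perfect cube.
  y = 3: RHS = 652 is not a perfect cube.
  y = -3: RHS = -644 is not a perfect cube.
Continuing the search up to |y| = 50 finds no solutions either.
No (x, y) in the scanned range satisfies the equation.

No integer solutions with |y| ≤ 50.


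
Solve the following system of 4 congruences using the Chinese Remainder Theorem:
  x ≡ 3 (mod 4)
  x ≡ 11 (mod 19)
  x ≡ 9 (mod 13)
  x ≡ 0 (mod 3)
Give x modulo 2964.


Product of moduli M = 4 · 19 · 13 · 3 = 2964.
Merge one congruence at a time:
  Start: x ≡ 3 (mod 4).
  Combine with x ≡ 11 (mod 19); new modulus lcm = 76.
    Write x = 3 + 4·t and substitute into x ≡ 11 (mod 19): 4·t ≡ 11 − 3 = 8 (mod 19).
    The inverse of 4 mod 19 is 5 (since 4·5 = 20 = 1·19 + 1), so t ≡ 5·8 = 40 ≡ 2 (mod 19).
    Then x = 3 + 4·2 = 11, valid modulo lcm(4, 19) = 76: x ≡ 11 (mod 76).
  Combine with x ≡ 9 (mod 13); new modulus lcm = 988.
    Write x = 11 + 76·t and substitute into x ≡ 9 (mod 13): 76·t ≡ 9 − 11 = -2 (mod 13).
    Reduce coefficients mod 13: 11·t ≡ 11 (mod 13).
    The inverse of 11 mod 13 is 6 (since 11·6 = 66 = 5·13 + 1), so t ≡ 6·11 = 66 ≡ 1 (mod 13).
    Then x = 11 + 76·1 = 87, valid modulo lcm(76, 13) = 988: x ≡ 87 (mod 988).
  Combine with x ≡ 0 (mod 3); new modulus lcm = 2964.
    Write x = 87 + 988·t and substitute into x ≡ 0 (mod 3): 988·t ≡ 0 − 87 = -87 (mod 3).
    Reduce coefficients mod 3: 1·t ≡ 0 (mod 3).
    So t ≡ 0 (mod 3).
    Then x = 87 + 988·0 = 87, valid modulo lcm(988, 3) = 2964: x ≡ 87 (mod 2964).
Verify against each original: 87 mod 4 = 3, 87 mod 19 = 11, 87 mod 13 = 9, 87 mod 3 = 0.

x ≡ 87 (mod 2964).


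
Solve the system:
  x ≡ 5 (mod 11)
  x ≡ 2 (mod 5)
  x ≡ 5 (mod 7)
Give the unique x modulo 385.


Moduli 11, 5, 7 are pairwise coprime; by CRT there is a unique solution modulo M = 11 · 5 · 7 = 385.
Solve pairwise, accumulating the modulus:
  Start with x ≡ 5 (mod 11).
  Combine with x ≡ 2 (mod 5): since gcd(11, 5) = 1, we get a unique residue mod 55.
    Write x = 5 + 11·t and substitute into x ≡ 2 (mod 5): 11·t ≡ 2 − 5 = -3 (mod 5).
    Reduce coefficients mod 5: 1·t ≡ 2 (mod 5).
    So t ≡ 2 (mod 5).
    Then x = 5 + 11·2 = 27, valid modulo lcm(11, 5) = 55: x ≡ 27 (mod 55).
  Combine with x ≡ 5 (mod 7): since gcd(55, 7) = 1, we get a unique residue mod 385.
    Write x = 27 + 55·t and substitute into x ≡ 5 (mod 7): 55·t ≡ 5 − 27 = -22 (mod 7).
    Reduce coefficients mod 7: 6·t ≡ 6 (mod 7).
    The inverse of 6 mod 7 is 6 (since 6·6 = 36 = 5·7 + 1), so t ≡ 6·6 = 36 ≡ 1 (mod 7).
    Then x = 27 + 55·1 = 82, valid modulo lcm(55, 7) = 385: x ≡ 82 (mod 385).
Verify: 82 mod 11 = 5 ✓, 82 mod 5 = 2 ✓, 82 mod 7 = 5 ✓.

x ≡ 82 (mod 385).


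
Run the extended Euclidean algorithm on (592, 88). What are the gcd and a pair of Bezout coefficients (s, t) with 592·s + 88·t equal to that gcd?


Euclidean algorithm on (592, 88) — divide until remainder is 0:
  592 = 6 · 88 + 64
  88 = 1 · 64 + 24
  64 = 2 · 24 + 16
  24 = 1 · 16 + 8
  16 = 2 · 8 + 0
gcd(592, 88) = 8.
Track Bezout coefficients alongside the remainders: start with r₀ = 592 = a·1 + b·0 (s = 1, t = 0) and r₁ = 88 = a·0 + b·1 (s = 0, t = 1); each new remainder r_{k+1} = r_{k-1} − q_k·r_k inherits s_{k+1} = s_{k-1} − q_k·s_k, t_{k+1} = t_{k-1} − q_k·t_k, so r_k = a·s_k + b·t_k at every step:
  q = 6: r = 64, s = 1 − 6·0 = 1, t = 0 − 6·1 = -6  (check: 592·1 + 88·(-6) = 64)
  q = 1: r = 24, s = 0 − 1·1 = -1, t = 1 − 1·(-6) = 7  (check: 592·(-1) + 88·7 = 24)
  q = 2: r = 16, s = 1 − 2·(-1) = 3, t = -6 − 2·7 = -20  (check: 592·3 + 88·(-20) = 16)
  q = 1: r = 8, s = -1 − 1·3 = -4, t = 7 − 1·(-20) = 27  (check: 592·(-4) + 88·27 = 8)
The row with r = 8 (the gcd) gives the Bezout coefficients s = -4, t = 27.
Result: 592 · (-4) + 88 · (27) = 8.

gcd(592, 88) = 8; s = -4, t = 27 (check: 592·(-4) + 88·27 = 8).


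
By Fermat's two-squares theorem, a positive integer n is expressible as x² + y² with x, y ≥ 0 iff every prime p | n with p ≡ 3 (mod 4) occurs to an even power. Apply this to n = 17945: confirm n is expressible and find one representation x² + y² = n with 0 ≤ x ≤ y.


Step 1: Factor n = 17945 = 5 · 37 · 97.
Step 2: Check the mod-4 condition on each prime factor: 5 ≡ 1 (mod 4), exponent 1; 37 ≡ 1 (mod 4), exponent 1; 97 ≡ 1 (mod 4), exponent 1.
All primes ≡ 3 (mod 4) appear to even exponent (or don't appear), so by the two-squares theorem n IS expressible as a sum of two squares.
Step 3: Build a representation. Here n = 5 · 37 · 97 is a product of primes ≡ 1 (mod 4). Each prime p ≡ 1 (mod 4) is itself a sum of two squares; find a² by testing p − a² for a perfect square:
  5: 5 − 1² = 4 = 2² ⇒ 5 = 1² + 2².
  37: 37 − 1² = 36 = 6² ⇒ 37 = 1² + 6².
  97: 97 − 1² = 96, 97 − 2² = 93, 97 − 3² = 88, 97 − 4² = 81 = 9² ⇒ 97 = 4² + 9².
  Combine using the Brahmagupta–Fibonacci identity (a² + b²)(c² + d²) = (ac − bd)² + (ad + bc)² = (ac + bd)² + (ad − bc)²:
  5 · 37 = 185: from (1² + 2²)(1² + 6²), take (1·1 − 2·6, 1·6 + 2·1) = (1 − 12, 6 + 2) = (-11, 8); dropping signs (only squares matter) gives (11, 8); check 11² + 8² = 121 + 64 = 185 ✓.
  185 · 97 = 17945: from (11² + 8²)(4² + 9²), take (11·4 − 8·9, 11·9 + 8·4) = (44 − 72, 99 + 32) = (-28, 131); dropping signs (only squares matter) gives (28, 131); check 28² + 131² = 784 + 17161 = 17945 ✓.
Step 4: Order so x ≤ y and verify: 28² + 131² = 784 + 17161 = 17945 = n. ✓

n = 17945 = 28² + 131² (one valid representation with x ≤ y).


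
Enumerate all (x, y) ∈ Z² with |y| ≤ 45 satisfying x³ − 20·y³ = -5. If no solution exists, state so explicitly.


The equation is x³ - 20y³ = -5. For fixed y, x³ = 20·y³ − 5, so a solution requires the RHS to be a perfect cube.
Strategy: iterate y from -45 to 45, compute RHS = 20·y³ − 5, and check whether it is a (positive or negative) perfect cube.
Check small values of y:
  y = 0: RHS = -5 is not a perfect cube.
  y = 1: RHS = 15 is not a perfect cube.
  y = -1: RHS = -25 is not a perfect cube.
  y = 2: RHS = 155 is not a perfect cube.
  y = -2: RHS = -165 is not a perfect cube.
  y = 3: RHS = 535 is not a perfect cube.
  y = -3: RHS = -545 is not a perfect cube.
Continuing the search up to |y| = 45 finds no solutions either.
No (x, y) in the scanned range satisfies the equation.

No integer solutions with |y| ≤ 45.


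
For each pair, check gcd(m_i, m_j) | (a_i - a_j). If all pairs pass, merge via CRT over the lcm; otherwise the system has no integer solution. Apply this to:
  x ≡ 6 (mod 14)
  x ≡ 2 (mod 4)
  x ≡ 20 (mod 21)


Moduli 14, 4, 21 are not pairwise coprime, so CRT works modulo lcm(m_i) when all pairwise compatibility conditions hold.
Pairwise compatibility: gcd(m_i, m_j) must divide a_i - a_j for every pair.
Merge one congruence at a time:
  Start: x ≡ 6 (mod 14).
  Combine with x ≡ 2 (mod 4): gcd(14, 4) = 2; 2 - 6 = -4, which IS divisible by 2, so compatible.
    Write x = 6 + 14·t and substitute into x ≡ 2 (mod 4): 14·t ≡ 2 − 6 = -4 (mod 4).
    Divide the congruence (and modulus) by g = 2: 7·t ≡ -2 (mod 2).
    Reduce coefficients mod 2: 1·t ≡ 0 (mod 2).
    So t ≡ 0 (mod 2).
    Then x = 6 + 14·0 = 6, valid modulo lcm(14, 4) = 28: x ≡ 6 (mod 28).
  Combine with x ≡ 20 (mod 21): gcd(28, 21) = 7; 20 - 6 = 14, which IS divisible by 7, so compatible.
    Write x = 6 + 28·t and substitute into x ≡ 20 (mod 21): 28·t ≡ 20 − 6 = 14 (mod 21).
    Divide the congruence (and modulus) by g = 7: 4·t ≡ 2 (mod 3).
    Reduce coefficients mod 3: 1·t ≡ 2 (mod 3).
    So t ≡ 2 (mod 3).
    Then x = 6 + 28·2 = 62, valid modulo lcm(28, 21) = 84: x ≡ 62 (mod 84).
Verify: 62 mod 14 = 6, 62 mod 4 = 2, 62 mod 21 = 20.

x ≡ 62 (mod 84).


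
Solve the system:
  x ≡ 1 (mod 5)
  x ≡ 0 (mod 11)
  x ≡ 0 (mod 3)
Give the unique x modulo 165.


Moduli 5, 11, 3 are pairwise coprime; by CRT there is a unique solution modulo M = 5 · 11 · 3 = 165.
Solve pairwise, accumulating the modulus:
  Start with x ≡ 1 (mod 5).
  Combine with x ≡ 0 (mod 11): since gcd(5, 11) = 1, we get a unique residue mod 55.
    Write x = 1 + 5·t and substitute into x ≡ 0 (mod 11): 5·t ≡ 0 − 1 = -1 (mod 11).
    Reduce coefficients mod 11: 5·t ≡ 10 (mod 11).
    The inverse of 5 mod 11 is 9 (since 5·9 = 45 = 4·11 + 1), so t ≡ 9·10 = 90 ≡ 2 (mod 11).
    Then x = 1 + 5·2 = 11, valid modulo lcm(5, 11) = 55: x ≡ 11 (mod 55).
  Combine with x ≡ 0 (mod 3): since gcd(55, 3) = 1, we get a unique residue mod 165.
    Write x = 11 + 55·t and substitute into x ≡ 0 (mod 3): 55·t ≡ 0 − 11 = -11 (mod 3).
    Reduce coefficients mod 3: 1·t ≡ 1 (mod 3).
    So t ≡ 1 (mod 3).
    Then x = 11 + 55·1 = 66, valid modulo lcm(55, 3) = 165: x ≡ 66 (mod 165).
Verify: 66 mod 5 = 1 ✓, 66 mod 11 = 0 ✓, 66 mod 3 = 0 ✓.

x ≡ 66 (mod 165).


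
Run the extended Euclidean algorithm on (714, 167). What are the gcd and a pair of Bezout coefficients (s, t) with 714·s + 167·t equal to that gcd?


Euclidean algorithm on (714, 167) — divide until remainder is 0:
  714 = 4 · 167 + 46
  167 = 3 · 46 + 29
  46 = 1 · 29 + 17
  29 = 1 · 17 + 12
  17 = 1 · 12 + 5
  12 = 2 · 5 + 2
  5 = 2 · 2 + 1
  2 = 2 · 1 + 0
gcd(714, 167) = 1.
Track Bezout coefficients alongside the remainders: start with r₀ = 714 = a·1 + b·0 (s = 1, t = 0) and r₁ = 167 = a·0 + b·1 (s = 0, t = 1); each new remainder r_{k+1} = r_{k-1} − q_k·r_k inherits s_{k+1} = s_{k-1} − q_k·s_k, t_{k+1} = t_{k-1} − q_k·t_k, so r_k = a·s_k + b·t_k at every step:
  q = 4: r = 46, s = 1 − 4·0 = 1, t = 0 − 4·1 = -4  (check: 714·1 + 167·(-4) = 46)
  q = 3: r = 29, s = 0 − 3·1 = -3, t = 1 − 3·(-4) = 13  (check: 714·(-3) + 167·13 = 29)
  q = 1: r = 17, s = 1 − 1·(-3) = 4, t = -4 − 1·13 = -17  (check: 714·4 + 167·(-17) = 17)
  q = 1: r = 12, s = -3 − 1·4 = -7, t = 13 − 1·(-17) = 30  (check: 714·(-7) + 167·30 = 12)
  q = 1: r = 5, s = 4 − 1·(-7) = 11, t = -17 − 1·30 = -47  (check: 714·11 + 167·(-47) = 5)
  q = 2: r = 2, s = -7 − 2·11 = -29, t = 30 − 2·(-47) = 124  (check: 714·(-29) + 167·124 = 2)
  q = 2: r = 1, s = 11 − 2·(-29) = 69, t = -47 − 2·124 = -295  (check: 714·69 + 167·(-295) = 1)
The row with r = 1 (the gcd) gives the Bezout coefficients s = 69, t = -295.
Result: 714 · (69) + 167 · (-295) = 1.

gcd(714, 167) = 1; s = 69, t = -295 (check: 714·69 + 167·(-295) = 1).


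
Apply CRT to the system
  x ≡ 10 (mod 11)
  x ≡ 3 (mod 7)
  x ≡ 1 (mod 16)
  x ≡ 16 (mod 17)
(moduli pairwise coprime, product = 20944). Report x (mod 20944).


Product of moduli M = 11 · 7 · 16 · 17 = 20944.
Merge one congruence at a time:
  Start: x ≡ 10 (mod 11).
  Combine with x ≡ 3 (mod 7); new modulus lcm = 77.
    Write x = 10 + 11·t and substitute into x ≡ 3 (mod 7): 11·t ≡ 3 − 10 = -7 (mod 7).
    Reduce coefficients mod 7: 4·t ≡ 0 (mod 7).
    The inverse of 4 mod 7 is 2 (since 4·2 = 8 = 1·7 + 1), so t ≡ 2·0 = 0 ≡ 0 (mod 7).
    Then x = 10 + 11·0 = 10, valid modulo lcm(11, 7) = 77: x ≡ 10 (mod 77).
  Combine with x ≡ 1 (mod 16); new modulus lcm = 1232.
    Write x = 10 + 77·t and substitute into x ≡ 1 (mod 16): 77·t ≡ 1 − 10 = -9 (mod 16).
    Reduce coefficients mod 16: 13·t ≡ 7 (mod 16).
    The inverse of 13 mod 16 is 5 (since 13·5 = 65 = 4·16 + 1), so t ≡ 5·7 = 35 ≡ 3 (mod 16).
    Then x = 10 + 77·3 = 241, valid modulo lcm(77, 16) = 1232: x ≡ 241 (mod 1232).
  Combine with x ≡ 16 (mod 17); new modulus lcm = 20944.
    Write x = 241 + 1232·t and substitute into x ≡ 16 (mod 17): 1232·t ≡ 16 − 241 = -225 (mod 17).
    Reduce coefficients mod 17: 8·t ≡ 13 (mod 17).
    The inverse of 8 mod 17 is 15 (since 8·15 = 120 = 7·17 + 1), so t ≡ 15·13 = 195 ≡ 8 (mod 17).
    Then x = 241 + 1232·8 = 10097, valid modulo lcm(1232, 17) = 20944: x ≡ 10097 (mod 20944).
Verify against each original: 10097 mod 11 = 10, 10097 mod 7 = 3, 10097 mod 16 = 1, 10097 mod 17 = 16.

x ≡ 10097 (mod 20944).


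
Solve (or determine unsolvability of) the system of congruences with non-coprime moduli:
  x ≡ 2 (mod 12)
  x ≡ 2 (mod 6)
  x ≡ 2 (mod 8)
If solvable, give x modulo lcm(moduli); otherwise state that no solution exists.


Moduli 12, 6, 8 are not pairwise coprime, so CRT works modulo lcm(m_i) when all pairwise compatibility conditions hold.
Pairwise compatibility: gcd(m_i, m_j) must divide a_i - a_j for every pair.
Merge one congruence at a time:
  Start: x ≡ 2 (mod 12).
  Combine with x ≡ 2 (mod 6): gcd(12, 6) = 6; 2 - 2 = 0, which IS divisible by 6, so compatible.
    Write x = 2 + 12·t and substitute into x ≡ 2 (mod 6): 12·t ≡ 2 − 2 = 0 (mod 6).
    Divide the congruence (and modulus) by g = 6: 2·t ≡ 0 (mod 1).
    Modulo 1 every t works; take t = 0.
    Then x = 2 + 12·0 = 2, valid modulo lcm(12, 6) = 12: x ≡ 2 (mod 12).
  Combine with x ≡ 2 (mod 8): gcd(12, 8) = 4; 2 - 2 = 0, which IS divisible by 4, so compatible.
    Write x = 2 + 12·t and substitute into x ≡ 2 (mod 8): 12·t ≡ 2 − 2 = 0 (mod 8).
    Divide the congruence (and modulus) by g = 4: 3·t ≡ 0 (mod 2).
    Reduce coefficients mod 2: 1·t ≡ 0 (mod 2).
    So t ≡ 0 (mod 2).
    Then x = 2 + 12·0 = 2, valid modulo lcm(12, 8) = 24: x ≡ 2 (mod 24).
Verify: 2 mod 12 = 2, 2 mod 6 = 2, 2 mod 8 = 2.

x ≡ 2 (mod 24).


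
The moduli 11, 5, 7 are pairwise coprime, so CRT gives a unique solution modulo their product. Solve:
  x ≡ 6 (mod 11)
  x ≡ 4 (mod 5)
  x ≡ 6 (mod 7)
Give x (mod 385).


Moduli 11, 5, 7 are pairwise coprime; by CRT there is a unique solution modulo M = 11 · 5 · 7 = 385.
Solve pairwise, accumulating the modulus:
  Start with x ≡ 6 (mod 11).
  Combine with x ≡ 4 (mod 5): since gcd(11, 5) = 1, we get a unique residue mod 55.
    Write x = 6 + 11·t and substitute into x ≡ 4 (mod 5): 11·t ≡ 4 − 6 = -2 (mod 5).
    Reduce coefficients mod 5: 1·t ≡ 3 (mod 5).
    So t ≡ 3 (mod 5).
    Then x = 6 + 11·3 = 39, valid modulo lcm(11, 5) = 55: x ≡ 39 (mod 55).
  Combine with x ≡ 6 (mod 7): since gcd(55, 7) = 1, we get a unique residue mod 385.
    Write x = 39 + 55·t and substitute into x ≡ 6 (mod 7): 55·t ≡ 6 − 39 = -33 (mod 7).
    Reduce coefficients mod 7: 6·t ≡ 2 (mod 7).
    The inverse of 6 mod 7 is 6 (since 6·6 = 36 = 5·7 + 1), so t ≡ 6·2 = 12 ≡ 5 (mod 7).
    Then x = 39 + 55·5 = 314, valid modulo lcm(55, 7) = 385: x ≡ 314 (mod 385).
Verify: 314 mod 11 = 6 ✓, 314 mod 5 = 4 ✓, 314 mod 7 = 6 ✓.

x ≡ 314 (mod 385).


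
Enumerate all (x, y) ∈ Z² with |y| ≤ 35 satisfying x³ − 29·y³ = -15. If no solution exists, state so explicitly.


The equation is x³ - 29y³ = -15. For fixed y, x³ = 29·y³ − 15, so a solution requires the RHS to be a perfect cube.
Strategy: iterate y from -35 to 35, compute RHS = 29·y³ − 15, and check whether it is a (positive or negative) perfect cube.
Check small values of y:
  y = 0: RHS = -15 is not a perfect cube.
  y = 1: RHS = 14 is not a perfect cube.
  y = -1: RHS = -44 is not a perfect cube.
  y = 2: RHS = 217 is not a perfect cube.
  y = -2: RHS = -247 is not a perfect cube.
  y = 3: RHS = 768 is not a perfect cube.
  y = -3: RHS = -798 is not a perfect cube.
Continuing the search up to |y| = 35 finds no solutions either.
No (x, y) in the scanned range satisfies the equation.

No integer solutions with |y| ≤ 35.


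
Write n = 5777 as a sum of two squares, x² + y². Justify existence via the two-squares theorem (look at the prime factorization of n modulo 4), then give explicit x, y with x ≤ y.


Step 1: Factor n = 5777 = 53 · 109.
Step 2: Check the mod-4 condition on each prime factor: 53 ≡ 1 (mod 4), exponent 1; 109 ≡ 1 (mod 4), exponent 1.
All primes ≡ 3 (mod 4) appear to even exponent (or don't appear), so by the two-squares theorem n IS expressible as a sum of two squares.
Step 3: Build a representation. Here n = 53 · 109 is a product of primes ≡ 1 (mod 4). Each prime p ≡ 1 (mod 4) is itself a sum of two squares; find a² by testing p − a² for a perfect square:
  53: 53 − 1² = 52, 53 − 2² = 49 = 7² ⇒ 53 = 2² + 7².
  109: 109 − 1² = 108, 109 − 2² = 105, 109 − 3² = 100 = 10² ⇒ 109 = 3² + 10².
  Combine using the Brahmagupta–Fibonacci identity (a² + b²)(c² + d²) = (ac − bd)² + (ad + bc)² = (ac + bd)² + (ad − bc)²:
  53 · 109 = 5777: from (2² + 7²)(3² + 10²), take (2·3 − 7·10, 2·10 + 7·3) = (6 − 70, 20 + 21) = (-64, 41); dropping signs (only squares matter) gives (64, 41); check 64² + 41² = 4096 + 1681 = 5777 ✓.
Step 4: Order so x ≤ y and verify: 41² + 64² = 1681 + 4096 = 5777 = n. ✓

n = 5777 = 41² + 64² (one valid representation with x ≤ y).


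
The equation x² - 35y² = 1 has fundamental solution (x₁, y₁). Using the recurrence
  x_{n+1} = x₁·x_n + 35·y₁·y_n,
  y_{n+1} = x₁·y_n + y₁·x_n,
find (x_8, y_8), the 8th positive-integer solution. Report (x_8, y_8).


Step 1: Find the fundamental solution (x₁, y₁) of x² - 35y² = 1.
  Expand √35 as a continued fraction. a₀ = ⌊√35⌋ = 5; iterate m_{k+1} = d_k·a_k − m_k, d_{k+1} = (35 − m_{k+1}²)/d_k, a_{k+1} = ⌊(a₀ + m_{k+1})/d_{k+1}⌋ (starting m₀ = 0, d₀ = 1), with convergents p_k = a_k·p_{k-1} + p_{k-2}, q_k = a_k·q_{k-1} + q_{k-2} (p₋₁ = 1, q₋₁ = 0):
  k = 0: a₀ = 5; p₀/q₀ = 5/1; p₀² − 35·q₀² = 25 − 35 = -10.
  k = 1: m = 5, d = 10, a = ⌊(5 + 5)/10⌋ = 1; p/q = (1·5 + 1)/(1·1 + 0) = 6/1; p² − 35·q² = 36 − 35 = 1.
  The first convergent with p² − 35·q² = 1 gives the fundamental solution (x₁, y₁) = (6, 1).
Step 2: Apply the recurrence (x_{n+1}, y_{n+1}) = (x₁x_n + 35y₁y_n, x₁y_n + y₁x_n) repeatedly.
  From (x_1, y_1) = (6, 1): x_2 = 6·6 + 35·1·1 = 71; y_2 = 6·1 + 1·6 = 12.
  From (x_2, y_2) = (71, 12): x_3 = 6·71 + 35·1·12 = 846; y_3 = 6·12 + 1·71 = 143.
  From (x_3, y_3) = (846, 143): x_4 = 6·846 + 35·1·143 = 10081; y_4 = 6·143 + 1·846 = 1704.
  From (x_4, y_4) = (10081, 1704): x_5 = 6·10081 + 35·1·1704 = 120126; y_5 = 6·1704 + 1·10081 = 20305.
  From (x_5, y_5) = (120126, 20305): x_6 = 6·120126 + 35·1·20305 = 1431431; y_6 = 6·20305 + 1·120126 = 241956.
  From (x_6, y_6) = (1431431, 241956): x_7 = 6·1431431 + 35·1·241956 = 17057046; y_7 = 6·241956 + 1·1431431 = 2883167.
  From (x_7, y_7) = (17057046, 2883167): x_8 = 6·17057046 + 35·1·2883167 = 203253121; y_8 = 6·2883167 + 1·17057046 = 34356048.
Step 3: Verify x_8² - 35·y_8² = 41311831196240641 - 41311831196240640 = 1 (should be 1). ✓

(x_1, y_1) = (6, 1); (x_8, y_8) = (203253121, 34356048).


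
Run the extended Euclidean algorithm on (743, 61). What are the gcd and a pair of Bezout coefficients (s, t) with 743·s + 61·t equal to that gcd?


Euclidean algorithm on (743, 61) — divide until remainder is 0:
  743 = 12 · 61 + 11
  61 = 5 · 11 + 6
  11 = 1 · 6 + 5
  6 = 1 · 5 + 1
  5 = 5 · 1 + 0
gcd(743, 61) = 1.
Track Bezout coefficients alongside the remainders: start with r₀ = 743 = a·1 + b·0 (s = 1, t = 0) and r₁ = 61 = a·0 + b·1 (s = 0, t = 1); each new remainder r_{k+1} = r_{k-1} − q_k·r_k inherits s_{k+1} = s_{k-1} − q_k·s_k, t_{k+1} = t_{k-1} − q_k·t_k, so r_k = a·s_k + b·t_k at every step:
  q = 12: r = 11, s = 1 − 12·0 = 1, t = 0 − 12·1 = -12  (check: 743·1 + 61·(-12) = 11)
  q = 5: r = 6, s = 0 − 5·1 = -5, t = 1 − 5·(-12) = 61  (check: 743·(-5) + 61·61 = 6)
  q = 1: r = 5, s = 1 − 1·(-5) = 6, t = -12 − 1·61 = -73  (check: 743·6 + 61·(-73) = 5)
  q = 1: r = 1, s = -5 − 1·6 = -11, t = 61 − 1·(-73) = 134  (check: 743·(-11) + 61·134 = 1)
The row with r = 1 (the gcd) gives the Bezout coefficients s = -11, t = 134.
Result: 743 · (-11) + 61 · (134) = 1.

gcd(743, 61) = 1; s = -11, t = 134 (check: 743·(-11) + 61·134 = 1).


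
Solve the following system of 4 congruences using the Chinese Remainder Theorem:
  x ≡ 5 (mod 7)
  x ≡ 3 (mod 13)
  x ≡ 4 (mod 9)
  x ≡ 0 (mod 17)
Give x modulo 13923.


Product of moduli M = 7 · 13 · 9 · 17 = 13923.
Merge one congruence at a time:
  Start: x ≡ 5 (mod 7).
  Combine with x ≡ 3 (mod 13); new modulus lcm = 91.
    Write x = 5 + 7·t and substitute into x ≡ 3 (mod 13): 7·t ≡ 3 − 5 = -2 (mod 13).
    Reduce coefficients mod 13: 7·t ≡ 11 (mod 13).
    The inverse of 7 mod 13 is 2 (since 7·2 = 14 = 1·13 + 1), so t ≡ 2·11 = 22 ≡ 9 (mod 13).
    Then x = 5 + 7·9 = 68, valid modulo lcm(7, 13) = 91: x ≡ 68 (mod 91).
  Combine with x ≡ 4 (mod 9); new modulus lcm = 819.
    Write x = 68 + 91·t and substitute into x ≡ 4 (mod 9): 91·t ≡ 4 − 68 = -64 (mod 9).
    Reduce coefficients mod 9: 1·t ≡ 8 (mod 9).
    So t ≡ 8 (mod 9).
    Then x = 68 + 91·8 = 796, valid modulo lcm(91, 9) = 819: x ≡ 796 (mod 819).
  Combine with x ≡ 0 (mod 17); new modulus lcm = 13923.
    Write x = 796 + 819·t and substitute into x ≡ 0 (mod 17): 819·t ≡ 0 − 796 = -796 (mod 17).
    Reduce coefficients mod 17: 3·t ≡ 3 (mod 17).
    The inverse of 3 mod 17 is 6 (since 3·6 = 18 = 1·17 + 1), so t ≡ 6·3 = 18 ≡ 1 (mod 17).
    Then x = 796 + 819·1 = 1615, valid modulo lcm(819, 17) = 13923: x ≡ 1615 (mod 13923).
Verify against each original: 1615 mod 7 = 5, 1615 mod 13 = 3, 1615 mod 9 = 4, 1615 mod 17 = 0.

x ≡ 1615 (mod 13923).


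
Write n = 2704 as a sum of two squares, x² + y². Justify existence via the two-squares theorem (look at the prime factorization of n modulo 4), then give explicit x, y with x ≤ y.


Step 1: Factor n = 2704 = 2^4 · 13^2.
Step 2: Check the mod-4 condition on each prime factor: 2 = 2 (special); 13 ≡ 1 (mod 4), exponent 2.
All primes ≡ 3 (mod 4) appear to even exponent (or don't appear), so by the two-squares theorem n IS expressible as a sum of two squares.
Step 3: Build a representation. Group n = k² · m with k = 4 and m = 13 · 13 = 169 (a product of primes ≡ 1 (mod 4)); a representation of m scales to one of n via (k·x)² + (k·y)² = k²(x² + y²). Each prime p ≡ 1 (mod 4) is itself a sum of two squares; find a² by testing p − a² for a perfect square:
  13: 13 − 1² = 12, 13 − 2² = 9 = 3² ⇒ 13 = 2² + 3².
  Combine using the Brahmagupta–Fibonacci identity (a² + b²)(c² + d²) = (ac − bd)² + (ad + bc)² = (ac + bd)² + (ad − bc)²:
  13 · 13 = 169: from (2² + 3²)(2² + 3²), take (2·2 − 3·3, 2·3 + 3·2) = (4 − 9, 6 + 6) = (-5, 12); dropping signs (only squares matter) gives (5, 12); check 5² + 12² = 25 + 144 = 169 ✓.
  Scale by k = 4: (4·5, 4·12) = (20, 48).
Step 4: Order so x ≤ y and verify: 20² + 48² = 400 + 2304 = 2704 = n. ✓

n = 2704 = 20² + 48² (one valid representation with x ≤ y).


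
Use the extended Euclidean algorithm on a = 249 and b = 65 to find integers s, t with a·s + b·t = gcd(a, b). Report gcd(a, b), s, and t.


Euclidean algorithm on (249, 65) — divide until remainder is 0:
  249 = 3 · 65 + 54
  65 = 1 · 54 + 11
  54 = 4 · 11 + 10
  11 = 1 · 10 + 1
  10 = 10 · 1 + 0
gcd(249, 65) = 1.
Track Bezout coefficients alongside the remainders: start with r₀ = 249 = a·1 + b·0 (s = 1, t = 0) and r₁ = 65 = a·0 + b·1 (s = 0, t = 1); each new remainder r_{k+1} = r_{k-1} − q_k·r_k inherits s_{k+1} = s_{k-1} − q_k·s_k, t_{k+1} = t_{k-1} − q_k·t_k, so r_k = a·s_k + b·t_k at every step:
  q = 3: r = 54, s = 1 − 3·0 = 1, t = 0 − 3·1 = -3  (check: 249·1 + 65·(-3) = 54)
  q = 1: r = 11, s = 0 − 1·1 = -1, t = 1 − 1·(-3) = 4  (check: 249·(-1) + 65·4 = 11)
  q = 4: r = 10, s = 1 − 4·(-1) = 5, t = -3 − 4·4 = -19  (check: 249·5 + 65·(-19) = 10)
  q = 1: r = 1, s = -1 − 1·5 = -6, t = 4 − 1·(-19) = 23  (check: 249·(-6) + 65·23 = 1)
The row with r = 1 (the gcd) gives the Bezout coefficients s = -6, t = 23.
Result: 249 · (-6) + 65 · (23) = 1.

gcd(249, 65) = 1; s = -6, t = 23 (check: 249·(-6) + 65·23 = 1).


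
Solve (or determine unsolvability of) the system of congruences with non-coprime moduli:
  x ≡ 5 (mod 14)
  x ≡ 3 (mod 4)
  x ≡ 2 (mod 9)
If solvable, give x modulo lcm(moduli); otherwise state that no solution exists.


Moduli 14, 4, 9 are not pairwise coprime, so CRT works modulo lcm(m_i) when all pairwise compatibility conditions hold.
Pairwise compatibility: gcd(m_i, m_j) must divide a_i - a_j for every pair.
Merge one congruence at a time:
  Start: x ≡ 5 (mod 14).
  Combine with x ≡ 3 (mod 4): gcd(14, 4) = 2; 3 - 5 = -2, which IS divisible by 2, so compatible.
    Write x = 5 + 14·t and substitute into x ≡ 3 (mod 4): 14·t ≡ 3 − 5 = -2 (mod 4).
    Divide the congruence (and modulus) by g = 2: 7·t ≡ -1 (mod 2).
    Reduce coefficients mod 2: 1·t ≡ 1 (mod 2).
    So t ≡ 1 (mod 2).
    Then x = 5 + 14·1 = 19, valid modulo lcm(14, 4) = 28: x ≡ 19 (mod 28).
  Combine with x ≡ 2 (mod 9): gcd(28, 9) = 1; 2 - 19 = -17, which IS divisible by 1, so compatible.
    Write x = 19 + 28·t and substitute into x ≡ 2 (mod 9): 28·t ≡ 2 − 19 = -17 (mod 9).
    Reduce coefficients mod 9: 1·t ≡ 1 (mod 9).
    So t ≡ 1 (mod 9).
    Then x = 19 + 28·1 = 47, valid modulo lcm(28, 9) = 252: x ≡ 47 (mod 252).
Verify: 47 mod 14 = 5, 47 mod 4 = 3, 47 mod 9 = 2.

x ≡ 47 (mod 252).


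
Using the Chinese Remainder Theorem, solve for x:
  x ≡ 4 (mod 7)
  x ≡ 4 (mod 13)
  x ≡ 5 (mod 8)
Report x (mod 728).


Moduli 7, 13, 8 are pairwise coprime; by CRT there is a unique solution modulo M = 7 · 13 · 8 = 728.
Solve pairwise, accumulating the modulus:
  Start with x ≡ 4 (mod 7).
  Combine with x ≡ 4 (mod 13): since gcd(7, 13) = 1, we get a unique residue mod 91.
    Write x = 4 + 7·t and substitute into x ≡ 4 (mod 13): 7·t ≡ 4 − 4 = 0 (mod 13).
    The inverse of 7 mod 13 is 2 (since 7·2 = 14 = 1·13 + 1), so t ≡ 2·0 = 0 ≡ 0 (mod 13).
    Then x = 4 + 7·0 = 4, valid modulo lcm(7, 13) = 91: x ≡ 4 (mod 91).
  Combine with x ≡ 5 (mod 8): since gcd(91, 8) = 1, we get a unique residue mod 728.
    Write x = 4 + 91·t and substitute into x ≡ 5 (mod 8): 91·t ≡ 5 − 4 = 1 (mod 8).
    Reduce coefficients mod 8: 3·t ≡ 1 (mod 8).
    The inverse of 3 mod 8 is 3 (since 3·3 = 9 = 1·8 + 1), so t ≡ 3·1 = 3 ≡ 3 (mod 8).
    Then x = 4 + 91·3 = 277, valid modulo lcm(91, 8) = 728: x ≡ 277 (mod 728).
Verify: 277 mod 7 = 4 ✓, 277 mod 13 = 4 ✓, 277 mod 8 = 5 ✓.

x ≡ 277 (mod 728).


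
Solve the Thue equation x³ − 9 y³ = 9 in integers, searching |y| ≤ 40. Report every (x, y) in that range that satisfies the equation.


The equation is x³ - 9y³ = 9. For fixed y, x³ = 9·y³ + 9, so a solution requires the RHS to be a perfect cube.
Strategy: iterate y from -40 to 40, compute RHS = 9·y³ + 9, and check whether it is a (positive or negative) perfect cube.
Check small values of y:
  y = 0: RHS = 9 is not a perfect cube.
  y = 1: RHS = 18 is not a perfect cube.
  y = -1: RHS = 0 = (0)³ ⇒ x = 0 works.
  y = 2: RHS = 81 is not a perfect cube.
  y = -2: RHS = -63 is not a perfect cube.
  y = 3: RHS = 252 is not a perfect cube.
  y = -3: RHS = -234 is not a perfect cube.
Continuing the search up to |y| = 40 finds no further solutions beyond those listed.
Collected solutions: (0, -1).

Solutions (with |y| ≤ 40): (0, -1).


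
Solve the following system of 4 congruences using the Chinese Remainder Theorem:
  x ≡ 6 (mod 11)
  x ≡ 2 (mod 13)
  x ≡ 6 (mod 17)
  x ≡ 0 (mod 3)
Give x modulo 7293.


Product of moduli M = 11 · 13 · 17 · 3 = 7293.
Merge one congruence at a time:
  Start: x ≡ 6 (mod 11).
  Combine with x ≡ 2 (mod 13); new modulus lcm = 143.
    Write x = 6 + 11·t and substitute into x ≡ 2 (mod 13): 11·t ≡ 2 − 6 = -4 (mod 13).
    Reduce coefficients mod 13: 11·t ≡ 9 (mod 13).
    The inverse of 11 mod 13 is 6 (since 11·6 = 66 = 5·13 + 1), so t ≡ 6·9 = 54 ≡ 2 (mod 13).
    Then x = 6 + 11·2 = 28, valid modulo lcm(11, 13) = 143: x ≡ 28 (mod 143).
  Combine with x ≡ 6 (mod 17); new modulus lcm = 2431.
    Write x = 28 + 143·t and substitute into x ≡ 6 (mod 17): 143·t ≡ 6 − 28 = -22 (mod 17).
    Reduce coefficients mod 17: 7·t ≡ 12 (mod 17).
    The inverse of 7 mod 17 is 5 (since 7·5 = 35 = 2·17 + 1), so t ≡ 5·12 = 60 ≡ 9 (mod 17).
    Then x = 28 + 143·9 = 1315, valid modulo lcm(143, 17) = 2431: x ≡ 1315 (mod 2431).
  Combine with x ≡ 0 (mod 3); new modulus lcm = 7293.
    Write x = 1315 + 2431·t and substitute into x ≡ 0 (mod 3): 2431·t ≡ 0 − 1315 = -1315 (mod 3).
    Reduce coefficients mod 3: 1·t ≡ 2 (mod 3).
    So t ≡ 2 (mod 3).
    Then x = 1315 + 2431·2 = 6177, valid modulo lcm(2431, 3) = 7293: x ≡ 6177 (mod 7293).
Verify against each original: 6177 mod 11 = 6, 6177 mod 13 = 2, 6177 mod 17 = 6, 6177 mod 3 = 0.

x ≡ 6177 (mod 7293).


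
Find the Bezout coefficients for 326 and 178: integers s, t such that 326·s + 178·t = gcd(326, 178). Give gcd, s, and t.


Euclidean algorithm on (326, 178) — divide until remainder is 0:
  326 = 1 · 178 + 148
  178 = 1 · 148 + 30
  148 = 4 · 30 + 28
  30 = 1 · 28 + 2
  28 = 14 · 2 + 0
gcd(326, 178) = 2.
Track Bezout coefficients alongside the remainders: start with r₀ = 326 = a·1 + b·0 (s = 1, t = 0) and r₁ = 178 = a·0 + b·1 (s = 0, t = 1); each new remainder r_{k+1} = r_{k-1} − q_k·r_k inherits s_{k+1} = s_{k-1} − q_k·s_k, t_{k+1} = t_{k-1} − q_k·t_k, so r_k = a·s_k + b·t_k at every step:
  q = 1: r = 148, s = 1 − 1·0 = 1, t = 0 − 1·1 = -1  (check: 326·1 + 178·(-1) = 148)
  q = 1: r = 30, s = 0 − 1·1 = -1, t = 1 − 1·(-1) = 2  (check: 326·(-1) + 178·2 = 30)
  q = 4: r = 28, s = 1 − 4·(-1) = 5, t = -1 − 4·2 = -9  (check: 326·5 + 178·(-9) = 28)
  q = 1: r = 2, s = -1 − 1·5 = -6, t = 2 − 1·(-9) = 11  (check: 326·(-6) + 178·11 = 2)
The row with r = 2 (the gcd) gives the Bezout coefficients s = -6, t = 11.
Result: 326 · (-6) + 178 · (11) = 2.

gcd(326, 178) = 2; s = -6, t = 11 (check: 326·(-6) + 178·11 = 2).


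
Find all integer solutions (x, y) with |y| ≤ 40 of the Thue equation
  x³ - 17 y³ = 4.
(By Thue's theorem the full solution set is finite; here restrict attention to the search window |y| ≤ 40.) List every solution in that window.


The equation is x³ - 17y³ = 4. For fixed y, x³ = 17·y³ + 4, so a solution requires the RHS to be a perfect cube.
Strategy: iterate y from -40 to 40, compute RHS = 17·y³ + 4, and check whether it is a (positive or negative) perfect cube.
Check small values of y:
  y = 0: RHS = 4 is not a perfect cube.
  y = 1: RHS = 21 is not a perfect cube.
  y = -1: RHS = -13 is not a perfect cube.
  y = 2: RHS = 140 is not a perfect cube.
  y = -2: RHS = -132 is not a perfect cube.
  y = 3: RHS = 463 is not a perfect cube.
  y = -3: RHS = -455 is not a perfect cube.
Continuing the search up to |y| = 40 finds no solutions either.
No (x, y) in the scanned range satisfies the equation.

No integer solutions with |y| ≤ 40.


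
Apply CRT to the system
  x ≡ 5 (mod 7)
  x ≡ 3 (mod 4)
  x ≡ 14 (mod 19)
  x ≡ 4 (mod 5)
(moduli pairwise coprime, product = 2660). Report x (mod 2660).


Product of moduli M = 7 · 4 · 19 · 5 = 2660.
Merge one congruence at a time:
  Start: x ≡ 5 (mod 7).
  Combine with x ≡ 3 (mod 4); new modulus lcm = 28.
    Write x = 5 + 7·t and substitute into x ≡ 3 (mod 4): 7·t ≡ 3 − 5 = -2 (mod 4).
    Reduce coefficients mod 4: 3·t ≡ 2 (mod 4).
    The inverse of 3 mod 4 is 3 (since 3·3 = 9 = 2·4 + 1), so t ≡ 3·2 = 6 ≡ 2 (mod 4).
    Then x = 5 + 7·2 = 19, valid modulo lcm(7, 4) = 28: x ≡ 19 (mod 28).
  Combine with x ≡ 14 (mod 19); new modulus lcm = 532.
    Write x = 19 + 28·t and substitute into x ≡ 14 (mod 19): 28·t ≡ 14 − 19 = -5 (mod 19).
    Reduce coefficients mod 19: 9·t ≡ 14 (mod 19).
    The inverse of 9 mod 19 is 17 (since 9·17 = 153 = 8·19 + 1), so t ≡ 17·14 = 238 ≡ 10 (mod 19).
    Then x = 19 + 28·10 = 299, valid modulo lcm(28, 19) = 532: x ≡ 299 (mod 532).
  Combine with x ≡ 4 (mod 5); new modulus lcm = 2660.
    Write x = 299 + 532·t and substitute into x ≡ 4 (mod 5): 532·t ≡ 4 − 299 = -295 (mod 5).
    Reduce coefficients mod 5: 2·t ≡ 0 (mod 5).
    The inverse of 2 mod 5 is 3 (since 2·3 = 6 = 1·5 + 1), so t ≡ 3·0 = 0 ≡ 0 (mod 5).
    Then x = 299 + 532·0 = 299, valid modulo lcm(532, 5) = 2660: x ≡ 299 (mod 2660).
Verify against each original: 299 mod 7 = 5, 299 mod 4 = 3, 299 mod 19 = 14, 299 mod 5 = 4.

x ≡ 299 (mod 2660).


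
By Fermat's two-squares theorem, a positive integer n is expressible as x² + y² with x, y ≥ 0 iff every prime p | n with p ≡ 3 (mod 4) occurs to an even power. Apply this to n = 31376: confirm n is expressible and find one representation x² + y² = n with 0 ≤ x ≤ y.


Step 1: Factor n = 31376 = 2^4 · 37 · 53.
Step 2: Check the mod-4 condition on each prime factor: 2 = 2 (special); 37 ≡ 1 (mod 4), exponent 1; 53 ≡ 1 (mod 4), exponent 1.
All primes ≡ 3 (mod 4) appear to even exponent (or don't appear), so by the two-squares theorem n IS expressible as a sum of two squares.
Step 3: Build a representation. Group n = k² · m with k = 4 and m = 37 · 53 = 1961 (a product of primes ≡ 1 (mod 4)); a representation of m scales to one of n via (k·x)² + (k·y)² = k²(x² + y²). Each prime p ≡ 1 (mod 4) is itself a sum of two squares; find a² by testing p − a² for a perfect square:
  37: 37 − 1² = 36 = 6² ⇒ 37 = 1² + 6².
  53: 53 − 1² = 52, 53 − 2² = 49 = 7² ⇒ 53 = 2² + 7².
  Combine using the Brahmagupta–Fibonacci identity (a² + b²)(c² + d²) = (ac − bd)² + (ad + bc)² = (ac + bd)² + (ad − bc)²:
  37 · 53 = 1961: from (1² + 6²)(2² + 7²), take (1·2 − 6·7, 1·7 + 6·2) = (2 − 42, 7 + 12) = (-40, 19); dropping signs (only squares matter) gives (40, 19); check 40² + 19² = 1600 + 361 = 1961 ✓.
  Scale by k = 4: (4·40, 4·19) = (160, 76).
Step 4: Order so x ≤ y and verify: 76² + 160² = 5776 + 25600 = 31376 = n. ✓

n = 31376 = 76² + 160² (one valid representation with x ≤ y).


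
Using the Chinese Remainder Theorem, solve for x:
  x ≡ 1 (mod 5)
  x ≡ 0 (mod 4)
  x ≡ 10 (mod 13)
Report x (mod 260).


Moduli 5, 4, 13 are pairwise coprime; by CRT there is a unique solution modulo M = 5 · 4 · 13 = 260.
Solve pairwise, accumulating the modulus:
  Start with x ≡ 1 (mod 5).
  Combine with x ≡ 0 (mod 4): since gcd(5, 4) = 1, we get a unique residue mod 20.
    Write x = 1 + 5·t and substitute into x ≡ 0 (mod 4): 5·t ≡ 0 − 1 = -1 (mod 4).
    Reduce coefficients mod 4: 1·t ≡ 3 (mod 4).
    So t ≡ 3 (mod 4).
    Then x = 1 + 5·3 = 16, valid modulo lcm(5, 4) = 20: x ≡ 16 (mod 20).
  Combine with x ≡ 10 (mod 13): since gcd(20, 13) = 1, we get a unique residue mod 260.
    Write x = 16 + 20·t and substitute into x ≡ 10 (mod 13): 20·t ≡ 10 − 16 = -6 (mod 13).
    Reduce coefficients mod 13: 7·t ≡ 7 (mod 13).
    The inverse of 7 mod 13 is 2 (since 7·2 = 14 = 1·13 + 1), so t ≡ 2·7 = 14 ≡ 1 (mod 13).
    Then x = 16 + 20·1 = 36, valid modulo lcm(20, 13) = 260: x ≡ 36 (mod 260).
Verify: 36 mod 5 = 1 ✓, 36 mod 4 = 0 ✓, 36 mod 13 = 10 ✓.

x ≡ 36 (mod 260).


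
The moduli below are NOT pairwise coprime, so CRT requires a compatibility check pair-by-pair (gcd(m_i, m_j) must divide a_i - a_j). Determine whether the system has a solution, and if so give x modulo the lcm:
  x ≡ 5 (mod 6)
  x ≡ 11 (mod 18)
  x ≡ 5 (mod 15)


Moduli 6, 18, 15 are not pairwise coprime, so CRT works modulo lcm(m_i) when all pairwise compatibility conditions hold.
Pairwise compatibility: gcd(m_i, m_j) must divide a_i - a_j for every pair.
Merge one congruence at a time:
  Start: x ≡ 5 (mod 6).
  Combine with x ≡ 11 (mod 18): gcd(6, 18) = 6; 11 - 5 = 6, which IS divisible by 6, so compatible.
    Write x = 5 + 6·t and substitute into x ≡ 11 (mod 18): 6·t ≡ 11 − 5 = 6 (mod 18).
    Divide the congruence (and modulus) by g = 6: 1·t ≡ 1 (mod 3).
    So t ≡ 1 (mod 3).
    Then x = 5 + 6·1 = 11, valid modulo lcm(6, 18) = 18: x ≡ 11 (mod 18).
  Combine with x ≡ 5 (mod 15): gcd(18, 15) = 3; 5 - 11 = -6, which IS divisible by 3, so compatible.
    Write x = 11 + 18·t and substitute into x ≡ 5 (mod 15): 18·t ≡ 5 − 11 = -6 (mod 15).
    Divide the congruence (and modulus) by g = 3: 6·t ≡ -2 (mod 5).
    Reduce coefficients mod 5: 1·t ≡ 3 (mod 5).
    So t ≡ 3 (mod 5).
    Then x = 11 + 18·3 = 65, valid modulo lcm(18, 15) = 90: x ≡ 65 (mod 90).
Verify: 65 mod 6 = 5, 65 mod 18 = 11, 65 mod 15 = 5.

x ≡ 65 (mod 90).
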